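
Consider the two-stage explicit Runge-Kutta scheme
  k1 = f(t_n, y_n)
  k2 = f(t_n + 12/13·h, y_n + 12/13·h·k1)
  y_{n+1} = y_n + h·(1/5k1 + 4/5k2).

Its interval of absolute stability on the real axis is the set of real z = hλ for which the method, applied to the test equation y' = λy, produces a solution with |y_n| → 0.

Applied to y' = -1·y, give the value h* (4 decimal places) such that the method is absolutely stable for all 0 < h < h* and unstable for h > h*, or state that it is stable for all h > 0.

Test eqn y'=λy, z=hλ:
  k1=λy_n ⇒ h·k1=z·y_n;  k2=λ(1+12/13z)y_n ⇒ h·k2=z(1+12/13z)y_n
  y_{n+1}/y_n = 1 + 1/5z + 4/5z(1+12/13z) = 1 + z + 48/65z²
  Hence R(z) = 1 + z + 48/65z².

Find x<0 with |R(x)|<1.
x=-0.61: |R|=0.6648
R=1: x+48/65x²=0 ⇒ x=−65/48=-1.3542; min R=1−1/(4·48/65)=0.6615>−1
Confirm numerically:
  x=-1.219: |R|=0.87833 <1
  x=-1.156: |R|=0.83083 <1
  x=-0.996: |R|=0.73657 <1
  x=-0.644: |R|=0.66227 <1
  x=-1.684: |R|=1.41017 >1
  x=-1.551: |R|=1.22544 >1
Interval (-1.3542, 0).

(-1.3542,0); λ=-1 ⇒ h* = (65/48)/1 = 1.3542.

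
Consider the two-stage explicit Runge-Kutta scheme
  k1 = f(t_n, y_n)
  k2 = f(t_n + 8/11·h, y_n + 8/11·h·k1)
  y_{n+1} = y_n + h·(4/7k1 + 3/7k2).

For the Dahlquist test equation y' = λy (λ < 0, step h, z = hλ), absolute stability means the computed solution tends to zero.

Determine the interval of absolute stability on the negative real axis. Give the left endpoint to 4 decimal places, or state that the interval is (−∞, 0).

Test eqn y'=λy, z=hλ:
  k1=λy_n ⇒ h·k1=z·y_n;  k2=λ(1+8/11z)y_n ⇒ h·k2=z(1+8/11z)y_n
  y_{n+1}/y_n = 1 + 4/7z + 3/7z(1+8/11z) = 1 + z + 24/77z²
  ⇒ R(z) = 1 + z + 24/77z².

Need |R(x)|<1, x<0.
x=-0.83: |R|=0.3847
R=1: x+24/77x²=0 ⇒ x=−77/24=-3.2083; min R=1−1/(4·24/77)=0.1979>−1
Confirm numerically:
  x=-3.106: |R|=0.90093 <1
  x=-2.815: |R|=0.65489 <1
  x=-1.381: |R|=0.21344 <1
  x=-3.449: |R|=1.25872 >1
  x=-3.443: |R|=1.25183 >1
  x=-3.361: |R|=1.15993 >1
So |R|<1 on (-3.2083, 0).

z∈(-3.2083,0).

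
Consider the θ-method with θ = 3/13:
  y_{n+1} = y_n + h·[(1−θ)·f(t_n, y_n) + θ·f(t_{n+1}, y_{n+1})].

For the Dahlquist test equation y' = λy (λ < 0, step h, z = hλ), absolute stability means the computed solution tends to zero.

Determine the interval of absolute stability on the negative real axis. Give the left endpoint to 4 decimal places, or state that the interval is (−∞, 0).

z∈(-3.7143,0).

On y'=λy, z=hλ:
  y_{n+1} = y_n + z·[10/13·y_n + 3/13·y_{n+1}] ⇒ (1 − 3/13z)y_{n+1} = (1 + 10/13z)y_n
  ⇒ R(z) = (1 + 10/13z)/(1 − 3/13z).

Boundary: |R(x)|=1, x<0.
x=-1.53: |R|=0.1308
R=−1: 1+10/13x = −1+3/13x ⇒ -7/13x=2 ⇒ x=2/(-7/13)=-3.7143
Confirm numerically:
  x=-3.642: |R|=0.97885 <1
  x=-3.192: |R|=0.83806 <1
  x=-3.059: |R|=0.79316 <1
  x=-1.558: |R|=0.14598 <1
  x=-3.982: |R|=1.07512 >1
  x=-3.815: |R|=1.02884 >1
So |R|<1 on (-3.7143, 0).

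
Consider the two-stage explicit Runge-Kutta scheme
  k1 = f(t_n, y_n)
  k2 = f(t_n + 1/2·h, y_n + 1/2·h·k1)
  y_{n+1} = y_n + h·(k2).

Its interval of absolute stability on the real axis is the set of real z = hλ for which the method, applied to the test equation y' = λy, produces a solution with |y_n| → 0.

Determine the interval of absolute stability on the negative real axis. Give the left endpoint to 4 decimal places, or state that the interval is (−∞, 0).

z∈(-2.0000,0).

Test eqn y'=λy, z=hλ:
  k1=λy_n ⇒ h·k1=z·y_n;  k2=λ(1+1/2z)y_n ⇒ h·k2=z(1+1/2z)y_n
  y_{n+1}/y_n = 1 + z(1+1/2z) = 1 + z + 1/2z²
  ⇒ R(z) = 1 + z + 1/2z².

Find x<0 with |R(x)|<1.
x=-0.34: |R|=0.7178
R=1: x+1/2x²=0 ⇒ x=−2=-2.0000; min R=1−1/(4·1/2)=0.5000>−1
Confirm numerically:
  x=-1.820: |R|=0.83620 <1
  x=-1.621: |R|=0.69282 <1
  x=-1.404: |R|=0.58161 <1
  x=-1.126: |R|=0.50794 <1
  x=-2.312: |R|=1.36067 >1
  x=-2.049: |R|=1.05020 >1
So |R|<1 on (-2.0000, 0).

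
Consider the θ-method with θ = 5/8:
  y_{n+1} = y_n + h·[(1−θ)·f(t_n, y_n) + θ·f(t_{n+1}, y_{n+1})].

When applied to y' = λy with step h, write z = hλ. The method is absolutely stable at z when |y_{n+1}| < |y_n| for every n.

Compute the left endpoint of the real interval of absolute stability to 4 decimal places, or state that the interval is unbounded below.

Test eqn y'=λy, z=hλ:
  y_{n+1} = y_n + z·[3/8·y_n + 5/8·y_{n+1}] ⇒ (1 − 5/8z)y_{n+1} = (1 + 3/8z)y_n
  Hence R(z) = (1 + 3/8z)/(1 − 5/8z).

Solve |R(x)|<1 on ℝ⁻.
x=-1.6: |R|=0.2000
x=-2: |R|=0.1111
x=-10: |R|=0.3793
x=-100: |R|=0.5748
θ=5/8≥1/2 ⇒ |1+3/8x|<|1−5/8x| ∀x<0 ⇒ stable on all of ℝ⁻.

unbounded; (−∞, 0).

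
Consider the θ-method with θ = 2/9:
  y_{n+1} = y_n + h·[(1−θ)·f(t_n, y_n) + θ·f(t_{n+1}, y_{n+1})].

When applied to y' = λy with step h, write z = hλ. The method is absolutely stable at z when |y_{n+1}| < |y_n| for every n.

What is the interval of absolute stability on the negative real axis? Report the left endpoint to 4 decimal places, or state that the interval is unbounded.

z∈(-3.6000,0).

Test eqn y'=λy, z=hλ:
  y_{n+1} = y_n + z·[7/9·y_n + 2/9·y_{n+1}] ⇒ (1 − 2/9z)y_{n+1} = (1 + 7/9z)y_n
  so R(z) = (1 + 7/9z)/(1 − 2/9z).

Find x<0 with |R(x)|<1.
x=-1.69: |R|=0.2286
R=−1: 1+7/9x = −1+2/9x ⇒ -5/9x=2 ⇒ x=2/(-5/9)=-3.6000
Confirm numerically:
  x=-2.747: |R|=0.70574 <1
  x=-2.227: |R|=0.48974 <1
  x=-2.204: |R|=0.47942 <1
  x=-3.837: |R|=1.07107 >1
  x=-3.712: |R|=1.03410 >1
So |R|<1 on (-3.6000, 0).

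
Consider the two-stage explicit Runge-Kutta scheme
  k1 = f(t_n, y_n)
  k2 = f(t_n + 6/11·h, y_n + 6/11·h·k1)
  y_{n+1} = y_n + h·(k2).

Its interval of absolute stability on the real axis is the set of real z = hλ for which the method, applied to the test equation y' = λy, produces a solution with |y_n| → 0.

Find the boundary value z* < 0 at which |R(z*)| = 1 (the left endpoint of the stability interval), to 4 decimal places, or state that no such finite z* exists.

left endpoint -1.8333.

With y'=λy (z=hλ):
  k1=λy_n ⇒ h·k1=z·y_n;  k2=λ(1+6/11z)y_n ⇒ h·k2=z(1+6/11z)y_n
  y_{n+1}/y_n = 1 + z(1+6/11z) = 1 + z + 6/11z²
  R(z) = 1 + z + 6/11z².

Boundary: |R(x)|=1, x<0.
x=-0.42: |R|=0.6762
R=1: x+6/11x²=0 ⇒ x=−11/6=-1.8333; min R=1−1/(4·6/11)=0.5417>−1
Confirm numerically:
  x=-1.556: |R|=0.76462 <1
  x=-1.075: |R|=0.55534 <1
  x=-0.739: |R|=0.55888 <1
  x=-2.256: |R|=1.52011 >1
  x=-1.854: |R|=1.02090 >1
So |R|<1 on (-1.8333, 0).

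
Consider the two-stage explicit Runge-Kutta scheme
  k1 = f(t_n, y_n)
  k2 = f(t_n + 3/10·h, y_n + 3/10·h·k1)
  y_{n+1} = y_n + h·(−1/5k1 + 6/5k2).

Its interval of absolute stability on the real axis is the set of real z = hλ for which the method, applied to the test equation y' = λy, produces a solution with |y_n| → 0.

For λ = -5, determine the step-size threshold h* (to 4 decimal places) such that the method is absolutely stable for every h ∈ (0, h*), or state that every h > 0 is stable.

Set f=λy, z=hλ:
  k1=λy_n ⇒ h·k1=z·y_n;  k2=λ(1+3/10z)y_n ⇒ h·k2=z(1+3/10z)y_n
  y_{n+1}/y_n = 1 − 1/5z + 6/5z(1+3/10z) = 1 + z + 9/25z²
  R(z) = 1 + z + 9/25z².

Find x<0 with |R(x)|<1.
x=-0.32: |R|=0.7169
R=1: x+9/25x²=0 ⇒ x=−25/9=-2.7778; min R=1−1/(4·9/25)=0.3056>−1
Confirm numerically:
  x=-2.740: |R|=0.96274 <1
  x=-2.356: |R|=0.64226 <1
  x=-2.124: |R|=0.50010 <1
  x=-1.906: |R|=0.40182 <1
  x=-3.241: |R|=1.54047 >1
  x=-2.983: |R|=1.22038 >1
  x=-2.863: |R|=1.08784 >1
Stable set (-2.7778, 0).

(-2.7778,0); λ=-5 ⇒ h* = (25/9)/5 = 0.5556.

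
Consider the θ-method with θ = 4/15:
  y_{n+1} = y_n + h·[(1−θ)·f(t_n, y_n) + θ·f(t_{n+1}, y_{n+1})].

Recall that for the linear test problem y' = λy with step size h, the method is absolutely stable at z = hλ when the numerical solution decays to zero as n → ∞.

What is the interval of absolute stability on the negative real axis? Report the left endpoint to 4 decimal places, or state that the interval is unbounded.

(-4.2857, 0).

With y'=λy (z=hλ):
  y_{n+1} = y_n + z·[11/15·y_n + 4/15·y_{n+1}] ⇒ (1 − 4/15z)y_{n+1} = (1 + 11/15z)y_n
  ⇒ R(z) = (1 + 11/15z)/(1 − 4/15z).

Solve |R(x)|<1 on ℝ⁻.
x=-0.96: |R|=0.2357
R=−1: 1+11/15x = −1+4/15x ⇒ -7/15x=2 ⇒ x=2/(-7/15)=-4.2857
Confirm numerically:
  x=-4.132: |R|=0.96587 <1
  x=-3.806: |R|=0.88890 <1
  x=-2.513: |R|=0.50467 <1
  x=-2.138: |R|=0.36167 <1
  x=-4.792: |R|=1.10372 >1
  x=-4.411: |R|=1.02687 >1
Stable set (-4.2857, 0).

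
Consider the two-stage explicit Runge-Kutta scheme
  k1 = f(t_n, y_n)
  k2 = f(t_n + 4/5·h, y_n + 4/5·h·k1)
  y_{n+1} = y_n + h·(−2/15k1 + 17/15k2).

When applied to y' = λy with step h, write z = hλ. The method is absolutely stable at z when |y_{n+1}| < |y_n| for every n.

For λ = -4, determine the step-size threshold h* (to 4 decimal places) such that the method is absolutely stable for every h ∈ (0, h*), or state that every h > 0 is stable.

With y'=λy (z=hλ):
  k1=λy_n ⇒ h·k1=z·y_n;  k2=λ(1+4/5z)y_n ⇒ h·k2=z(1+4/5z)y_n
  y_{n+1}/y_n = 1 − 2/15z + 17/15z(1+4/5z) = 1 + z + 68/75z²
  so R(z) = 1 + z + 68/75z².

Boundary: |R(x)|=1, x<0.
x=-1.53: |R|=1.5924
R=1: x+68/75x²=0 ⇒ x=−75/68=-1.1029; min R=1−1/(4·68/75)=0.7243>−1
Confirm numerically:
  x=-0.851: |R|=0.80561 <1
  x=-0.720: |R|=0.75002 <1
  x=-0.677: |R|=0.73855 <1
  x=-0.648: |R|=0.73271 <1
  x=-1.696: |R|=1.91195 >1
  x=-1.602: |R|=1.72487 >1
  x=-1.297: |R|=1.22820 >1
Interval (-1.1029, 0).

(-1.1029,0); λ=-4 ⇒ h* = (75/68)/4 = 0.2757.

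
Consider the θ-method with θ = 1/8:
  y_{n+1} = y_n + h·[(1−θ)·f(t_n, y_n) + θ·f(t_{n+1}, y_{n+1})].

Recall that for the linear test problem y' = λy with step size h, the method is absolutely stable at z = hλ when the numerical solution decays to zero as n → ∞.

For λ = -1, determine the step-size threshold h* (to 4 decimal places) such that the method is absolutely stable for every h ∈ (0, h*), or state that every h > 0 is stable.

(-2.6667,0); λ=-1 ⇒ h* = (8/3)/1 = 2.6667.

Test eqn y'=λy, z=hλ:
  y_{n+1} = y_n + z·[7/8·y_n + 1/8·y_{n+1}] ⇒ (1 − 1/8z)y_{n+1} = (1 + 7/8z)y_n
  R(z) = (1 + 7/8z)/(1 − 1/8z).

Need |R(x)|<1, x<0.
x=-0.95: |R|=0.1508
R=−1: 1+7/8x = −1+1/8x ⇒ -3/4x=2 ⇒ x=2/(-3/4)=-2.6667
Confirm numerically:
  x=-2.439: |R|=0.86914 <1
  x=-1.676: |R|=0.38570 <1
  x=-1.483: |R|=0.25108 <1
  x=-1.175: |R|=0.02452 <1
  x=-3.259: |R|=1.31566 >1
  x=-2.838: |R|=1.09485 >1
  x=-2.776: |R|=1.06088 >1
Stable set (-2.6667, 0).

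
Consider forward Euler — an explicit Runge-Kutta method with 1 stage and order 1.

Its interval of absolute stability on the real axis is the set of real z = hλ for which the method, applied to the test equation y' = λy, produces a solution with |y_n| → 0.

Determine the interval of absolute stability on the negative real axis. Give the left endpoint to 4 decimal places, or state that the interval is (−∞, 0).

Test eqn y'=λy, z=hλ:
  order 1, 1-stage ⇒ R(z)=1+z
  (e.g. R(-1.42)=-0.42000, |R|=0.42000)

Need |R(x)|<1, x<0.
x=-1.42: |R|=0.4200
|R(-2.3)|=1.3000 |R(-2)|=1.0000 |R(-1.79)|=0.7900
Bisect:
  x_lo=-2.4371 |R|=1.4371  x_hi=-0.1936 |R|=0.8064
  mid=-1.31535 |R|=0.31535 →hi
  mid=-1.87625 |R|=0.87625 →hi
  mid=-2.15669 |R|=1.15669 →lo
  mid=-2.01647 |R|=1.01647 →lo
  mid=-1.94636 |R|=0.94636 →hi
  mid=-1.98141 |R|=0.98141 →hi
  mid=-1.99894 |R|=0.99894 →hi
  mid=-2.00771 |R|=1.00771 →lo
  mid=-2.00332 |R|=1.00332 →lo
  mid=-2.00113 |R|=1.00113 →lo
  ...
  [-2.00004,-1.99990] ⇒ x*=-2.0000
Stable set (-2.0000, 0).

z∈(-2.0000,0).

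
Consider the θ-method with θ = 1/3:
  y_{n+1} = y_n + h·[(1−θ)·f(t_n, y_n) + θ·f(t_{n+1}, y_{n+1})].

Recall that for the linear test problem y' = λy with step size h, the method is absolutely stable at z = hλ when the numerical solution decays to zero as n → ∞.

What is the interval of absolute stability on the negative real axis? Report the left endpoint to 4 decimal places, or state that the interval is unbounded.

z∈(-6.0000,0).

With y'=λy (z=hλ):
  y_{n+1} = y_n + z·[2/3·y_n + 1/3·y_{n+1}] ⇒ (1 − 1/3z)y_{n+1} = (1 + 2/3z)y_n
  ⇒ R(z) = (1 + 2/3z)/(1 − 1/3z).

Boundary: |R(x)|=1, x<0.
x=-1.09: |R|=0.2005
R=−1: 1+2/3x = −1+1/3x ⇒ -1/3x=2 ⇒ x=2/(-1/3)=-6.0000
Confirm numerically:
  x=-2.961: |R|=0.49019 <1
  x=-2.696: |R|=0.41994 <1
  x=-2.542: |R|=0.37604 <1
  x=-6.518: |R|=1.05442 >1
  x=-6.479: |R|=1.05053 >1
  x=-6.302: |R|=1.03247 >1
Stable set (-6.0000, 0).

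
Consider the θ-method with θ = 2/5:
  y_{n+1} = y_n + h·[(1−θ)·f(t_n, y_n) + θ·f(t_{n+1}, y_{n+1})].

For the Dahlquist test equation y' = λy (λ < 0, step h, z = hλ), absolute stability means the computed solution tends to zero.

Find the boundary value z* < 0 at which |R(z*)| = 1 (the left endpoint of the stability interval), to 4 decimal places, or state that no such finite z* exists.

Set f=λy, z=hλ:
  y_{n+1} = y_n + z·[3/5·y_n + 2/5·y_{n+1}] ⇒ (1 − 2/5z)y_{n+1} = (1 + 3/5z)y_n
  R(z) = (1 + 3/5z)/(1 − 2/5z).

Need |R(x)|<1, x<0.
x=-0.78: |R|=0.4055
R=−1: 1+3/5x = −1+2/5x ⇒ -1/5x=2 ⇒ x=2/(-1/5)=-10.0000
Confirm numerically:
  x=-8.194: |R|=0.91556 <1
  x=-8.055: |R|=0.90786 <1
  x=-7.612: |R|=0.88192 <1
  x=-7.602: |R|=0.88131 <1
  x=-10.553: |R|=1.02118 >1
  x=-10.499: |R|=1.01919 >1
  x=-10.479: |R|=1.01845 >1
Stable set (-10.0000, 0).

left endpoint -10.0000.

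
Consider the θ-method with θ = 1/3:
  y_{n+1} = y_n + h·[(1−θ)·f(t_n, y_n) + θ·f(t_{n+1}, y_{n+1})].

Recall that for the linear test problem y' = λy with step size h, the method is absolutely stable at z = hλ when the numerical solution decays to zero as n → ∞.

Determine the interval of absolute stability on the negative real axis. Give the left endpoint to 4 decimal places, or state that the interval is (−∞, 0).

On y'=λy, z=hλ:
  y_{n+1} = y_n + z·[2/3·y_n + 1/3·y_{n+1}] ⇒ (1 − 1/3z)y_{n+1} = (1 + 2/3z)y_n
  R(z) = (1 + 2/3z)/(1 − 1/3z).

Need |R(x)|<1, x<0.
x=-1.79: |R|=0.1211
R=−1: 1+2/3x = −1+1/3x ⇒ -1/3x=2 ⇒ x=2/(-1/3)=-6.0000
Confirm numerically:
  x=-5.139: |R|=0.89421 <1
  x=-4.288: |R|=0.76509 <1
  x=-3.506: |R|=0.61666 <1
  x=-6.068: |R|=1.00750 >1
  x=-6.053: |R|=1.00585 >1
Interval (-6.0000, 0).

(-6.0000, 0).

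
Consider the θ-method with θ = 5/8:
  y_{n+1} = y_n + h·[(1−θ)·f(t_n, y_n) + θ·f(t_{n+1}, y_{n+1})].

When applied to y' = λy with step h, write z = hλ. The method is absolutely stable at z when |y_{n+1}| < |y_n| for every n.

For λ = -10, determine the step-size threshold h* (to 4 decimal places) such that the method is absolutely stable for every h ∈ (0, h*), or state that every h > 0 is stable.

(−∞, 0) — no finite endpoint. Any h>0 works for λ=-10.

Test eqn y'=λy, z=hλ:
  y_{n+1} = y_n + z·[3/8·y_n + 5/8·y_{n+1}] ⇒ (1 − 5/8z)y_{n+1} = (1 + 3/8z)y_n
  R(z) = (1 + 3/8z)/(1 − 5/8z).

Solve |R(x)|<1 on ℝ⁻.
x=-0.74: |R|=0.4940
x=-2: |R|=0.1111
x=-10: |R|=0.3793
x=-100: |R|=0.5748
θ=5/8≥1/2 ⇒ |1+3/8x|<|1−5/8x| ∀x<0 ⇒ unbounded interval.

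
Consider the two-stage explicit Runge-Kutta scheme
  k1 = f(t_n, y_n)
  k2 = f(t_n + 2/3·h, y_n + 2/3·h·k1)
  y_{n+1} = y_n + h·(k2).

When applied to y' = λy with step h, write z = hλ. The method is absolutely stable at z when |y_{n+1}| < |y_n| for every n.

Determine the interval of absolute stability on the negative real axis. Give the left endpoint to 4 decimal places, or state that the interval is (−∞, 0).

z∈(-1.5000,0).

Set f=λy, z=hλ:
  k1=λy_n ⇒ h·k1=z·y_n;  k2=λ(1+2/3z)y_n ⇒ h·k2=z(1+2/3z)y_n
  y_{n+1}/y_n = 1 + z(1+2/3z) = 1 + z + 2/3z²
  Hence R(z) = 1 + z + 2/3z².

Boundary: |R(x)|=1, x<0.
x=-1.17: |R|=0.7426
R=1: x+2/3x²=0 ⇒ x=−3/2=-1.5000; min R=1−1/(4·2/3)=0.6250>−1
Confirm numerically:
  x=-1.395: |R|=0.90235 <1
  x=-1.286: |R|=0.81653 <1
  x=-1.141: |R|=0.72692 <1
  x=-1.111: |R|=0.71188 <1
  x=-2.076: |R|=1.79718 >1
  x=-1.911: |R|=1.52361 >1
  x=-1.554: |R|=1.05594 >1
Stable set (-1.5000, 0).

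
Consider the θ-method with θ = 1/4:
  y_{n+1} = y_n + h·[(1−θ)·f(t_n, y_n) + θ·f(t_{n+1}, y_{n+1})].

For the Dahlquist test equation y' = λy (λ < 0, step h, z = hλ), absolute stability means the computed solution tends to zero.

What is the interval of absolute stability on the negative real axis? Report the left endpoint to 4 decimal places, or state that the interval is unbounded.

Test eqn y'=λy, z=hλ:
  y_{n+1} = y_n + z·[3/4·y_n + 1/4·y_{n+1}] ⇒ (1 − 1/4z)y_{n+1} = (1 + 3/4z)y_n
  ⇒ R(z) = (1 + 3/4z)/(1 − 1/4z).

Find x<0 with |R(x)|<1.
x=-1.03: |R|=0.1809
R=−1: 1+3/4x = −1+1/4x ⇒ -1/2x=2 ⇒ x=2/(-1/2)=-4.0000
Confirm numerically:
  x=-3.660: |R|=0.91123 <1
  x=-3.236: |R|=0.78883 <1
  x=-2.583: |R|=0.56950 <1
  x=-4.468: |R|=1.11053 >1
  x=-4.060: |R|=1.01489 >1
  x=-4.050: |R|=1.01242 >1
Stable set (-4.0000, 0).

(-4.0000, 0).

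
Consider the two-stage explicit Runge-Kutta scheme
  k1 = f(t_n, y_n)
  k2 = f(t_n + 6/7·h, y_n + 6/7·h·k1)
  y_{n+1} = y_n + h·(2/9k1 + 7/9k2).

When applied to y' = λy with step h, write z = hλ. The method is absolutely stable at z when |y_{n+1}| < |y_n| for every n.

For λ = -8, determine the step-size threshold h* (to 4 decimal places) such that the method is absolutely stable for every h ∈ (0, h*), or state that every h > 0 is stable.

(-1.5000,0); λ=-8 ⇒ h* = (3/2)/8 = 0.1875.

Set f=λy, z=hλ:
  k1=λy_n ⇒ h·k1=z·y_n;  k2=λ(1+6/7z)y_n ⇒ h·k2=z(1+6/7z)y_n
  y_{n+1}/y_n = 1 + 2/9z + 7/9z(1+6/7z) = 1 + z + 2/3z²
  Hence R(z) = 1 + z + 2/3z².

Find x<0 with |R(x)|<1.
x=-1.04: |R|=0.6811
R=1: x+2/3x²=0 ⇒ x=−3/2=-1.5000; min R=1−1/(4·2/3)=0.6250>−1
Confirm numerically:
  x=-1.466: |R|=0.96677 <1
  x=-1.169: |R|=0.74204 <1
  x=-0.911: |R|=0.64228 <1
  x=-2.065: |R|=1.77782 >1
  x=-2.049: |R|=1.74993 >1
  x=-1.619: |R|=1.12844 >1
Stable set (-1.5000, 0).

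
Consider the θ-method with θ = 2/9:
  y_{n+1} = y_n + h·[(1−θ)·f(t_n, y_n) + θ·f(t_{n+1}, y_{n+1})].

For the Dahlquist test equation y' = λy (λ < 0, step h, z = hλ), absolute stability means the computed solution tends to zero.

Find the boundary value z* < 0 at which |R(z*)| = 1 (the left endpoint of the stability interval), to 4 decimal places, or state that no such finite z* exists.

On y'=λy, z=hλ:
  y_{n+1} = y_n + z·[7/9·y_n + 2/9·y_{n+1}] ⇒ (1 − 2/9z)y_{n+1} = (1 + 7/9z)y_n
  R(z) = (1 + 7/9z)/(1 − 2/9z).

Boundary: |R(x)|=1, x<0.
x=-1.12: |R|=0.1032
R=−1: 1+7/9x = −1+2/9x ⇒ -5/9x=2 ⇒ x=2/(-5/9)=-3.6000
Confirm numerically:
  x=-3.560: |R|=0.98759 <1
  x=-3.227: |R|=0.87932 <1
  x=-2.829: |R|=0.73700 <1
  x=-2.763: |R|=0.71190 <1
  x=-4.141: |R|=1.15652 >1
  x=-4.134: |R|=1.15462 >1
So |R|<1 on (-3.6000, 0).

z* = -3.6000.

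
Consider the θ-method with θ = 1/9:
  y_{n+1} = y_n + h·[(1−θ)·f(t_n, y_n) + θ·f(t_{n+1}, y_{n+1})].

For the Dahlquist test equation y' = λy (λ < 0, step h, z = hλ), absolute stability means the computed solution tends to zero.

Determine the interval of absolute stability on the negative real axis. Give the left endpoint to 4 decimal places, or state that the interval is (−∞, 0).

Set f=λy, z=hλ:
  y_{n+1} = y_n + z·[8/9·y_n + 1/9·y_{n+1}] ⇒ (1 − 1/9z)y_{n+1} = (1 + 8/9z)y_n
  ⇒ R(z) = (1 + 8/9z)/(1 − 1/9z).

Solve |R(x)|<1 on ℝ⁻.
x=-0.55: |R|=0.4817
R=−1: 1+8/9x = −1+1/9x ⇒ -7/9x=2 ⇒ x=2/(-7/9)=-2.5714
Confirm numerically:
  x=-2.454: |R|=0.92823 <1
  x=-2.374: |R|=0.87849 <1
  x=-2.036: |R|=0.66038 <1
  x=-1.825: |R|=0.51732 <1
  x=-2.875: |R|=1.17895 >1
  x=-2.824: |R|=1.14953 >1
  x=-2.721: |R|=1.08933 >1
Stable set (-2.5714, 0).

(-2.5714, 0).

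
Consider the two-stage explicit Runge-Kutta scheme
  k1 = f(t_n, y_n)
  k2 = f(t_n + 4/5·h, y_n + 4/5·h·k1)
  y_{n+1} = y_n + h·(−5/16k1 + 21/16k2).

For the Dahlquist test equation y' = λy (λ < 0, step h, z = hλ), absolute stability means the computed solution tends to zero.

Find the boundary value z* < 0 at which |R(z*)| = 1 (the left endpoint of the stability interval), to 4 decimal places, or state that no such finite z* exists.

z* = -0.9524.

On y'=λy, z=hλ:
  k1=λy_n ⇒ h·k1=z·y_n;  k2=λ(1+4/5z)y_n ⇒ h·k2=z(1+4/5z)y_n
  y_{n+1}/y_n = 1 − 5/16z + 21/16z(1+4/5z) = 1 + z + 21/20z²
  ⇒ R(z) = 1 + z + 21/20z².

Need |R(x)|<1, x<0.
x=-0.34: |R|=0.7814
R=1: x+21/20x²=0 ⇒ x=−20/21=-0.9524; min R=1−1/(4·21/20)=0.7619>−1
Confirm numerically:
  x=-0.885: |R|=0.93739 <1
  x=-0.797: |R|=0.86997 <1
  x=-0.613: |R|=0.78156 <1
  x=-0.451: |R|=0.76257 <1
  x=-1.150: |R|=1.23863 >1
  x=-1.006: |R|=1.05664 >1
Interval (-0.9524, 0).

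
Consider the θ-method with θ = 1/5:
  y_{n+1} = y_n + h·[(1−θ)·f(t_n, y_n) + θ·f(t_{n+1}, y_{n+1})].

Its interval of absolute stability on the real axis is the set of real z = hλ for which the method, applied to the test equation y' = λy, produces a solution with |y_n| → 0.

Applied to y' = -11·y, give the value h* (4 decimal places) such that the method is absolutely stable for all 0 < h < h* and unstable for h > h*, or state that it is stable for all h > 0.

(-3.3333,0); λ=-11 ⇒ h* = (10/3)/11 = 0.3030.

Set f=λy, z=hλ:
  y_{n+1} = y_n + z·[4/5·y_n + 1/5·y_{n+1}] ⇒ (1 − 1/5z)y_{n+1} = (1 + 4/5z)y_n
  ⇒ R(z) = (1 + 4/5z)/(1 − 1/5z).

Solve |R(x)|<1 on ℝ⁻.
x=-1.61: |R|=0.2179
R=−1: 1+4/5x = −1+1/5x ⇒ -3/5x=2 ⇒ x=2/(-3/5)=-3.3333
Confirm numerically:
  x=-2.410: |R|=0.62618 <1
  x=-1.798: |R|=0.32245 <1
  x=-1.512: |R|=0.16093 <1
  x=-3.633: |R|=1.10414 >1
  x=-3.450: |R|=1.04142 >1
So |R|<1 on (-3.3333, 0).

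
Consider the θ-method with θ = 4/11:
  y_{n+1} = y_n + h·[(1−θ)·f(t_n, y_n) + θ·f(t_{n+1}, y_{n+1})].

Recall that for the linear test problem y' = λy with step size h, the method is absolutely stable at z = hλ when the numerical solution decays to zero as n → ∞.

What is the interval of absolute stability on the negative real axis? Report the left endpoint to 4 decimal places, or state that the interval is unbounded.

z∈(-7.3333,0).

Set f=λy, z=hλ:
  y_{n+1} = y_n + z·[7/11·y_n + 4/11·y_{n+1}] ⇒ (1 − 4/11z)y_{n+1} = (1 + 7/11z)y_n
  so R(z) = (1 + 7/11z)/(1 − 4/11z).

Boundary: |R(x)|=1, x<0.
x=-1.54: |R|=0.0128
R=−1: 1+7/11x = −1+4/11x ⇒ -3/11x=2 ⇒ x=2/(-3/11)=-7.3333
Confirm numerically:
  x=-7.044: |R|=0.97784 <1
  x=-4.885: |R|=0.75950 <1
  x=-3.344: |R|=0.50903 <1
  x=-7.583: |R|=1.01812 >1
  x=-7.537: |R|=1.01485 >1
Interval (-7.3333, 0).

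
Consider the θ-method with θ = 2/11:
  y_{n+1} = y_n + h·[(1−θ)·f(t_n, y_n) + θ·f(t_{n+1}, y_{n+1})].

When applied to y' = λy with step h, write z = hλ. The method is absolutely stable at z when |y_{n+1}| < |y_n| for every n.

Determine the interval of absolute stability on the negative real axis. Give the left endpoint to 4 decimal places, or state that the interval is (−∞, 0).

z∈(-3.1429,0).

With y'=λy (z=hλ):
  y_{n+1} = y_n + z·[9/11·y_n + 2/11·y_{n+1}] ⇒ (1 − 2/11z)y_{n+1} = (1 + 9/11z)y_n
  Hence R(z) = (1 + 9/11z)/(1 − 2/11z).

Find x<0 with |R(x)|<1.
x=-0.7: |R|=0.3790
R=−1: 1+9/11x = −1+2/11x ⇒ -7/11x=2 ⇒ x=2/(-7/11)=-3.1429
Confirm numerically:
  x=-2.859: |R|=0.88115 <1
  x=-2.377: |R|=0.65971 <1
  x=-2.269: |R|=0.60632 <1
  x=-3.364: |R|=1.08732 >1
  x=-3.289: |R|=1.05820 >1
So |R|<1 on (-3.1429, 0).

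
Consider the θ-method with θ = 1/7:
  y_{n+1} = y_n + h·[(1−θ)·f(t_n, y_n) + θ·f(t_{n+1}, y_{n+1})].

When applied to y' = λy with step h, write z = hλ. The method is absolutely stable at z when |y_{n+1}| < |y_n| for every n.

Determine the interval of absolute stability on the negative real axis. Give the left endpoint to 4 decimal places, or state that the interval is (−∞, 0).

With y'=λy (z=hλ):
  y_{n+1} = y_n + z·[6/7·y_n + 1/7·y_{n+1}] ⇒ (1 − 1/7z)y_{n+1} = (1 + 6/7z)y_n
  Hence R(z) = (1 + 6/7z)/(1 − 1/7z).

Boundary: |R(x)|=1, x<0.
x=-0.56: |R|=0.4815
R=−1: 1+6/7x = −1+1/7x ⇒ -5/7x=2 ⇒ x=2/(-5/7)=-2.8000
Confirm numerically:
  x=-2.167: |R|=0.65474 <1
  x=-1.823: |R|=0.44633 <1
  x=-1.679: |R|=0.35419 <1
  x=-1.390: |R|=0.15971 <1
  x=-3.376: |R|=1.27756 >1
  x=-3.366: |R|=1.27301 >1
Interval (-2.8000, 0).

z∈(-2.8000,0).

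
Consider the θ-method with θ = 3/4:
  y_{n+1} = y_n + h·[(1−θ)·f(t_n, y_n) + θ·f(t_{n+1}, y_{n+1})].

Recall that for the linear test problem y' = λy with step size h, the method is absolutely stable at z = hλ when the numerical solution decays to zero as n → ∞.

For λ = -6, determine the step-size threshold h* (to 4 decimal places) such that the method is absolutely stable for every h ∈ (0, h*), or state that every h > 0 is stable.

unbounded; (−∞, 0). Any h>0 works for λ=-6.

Set f=λy, z=hλ:
  y_{n+1} = y_n + z·[1/4·y_n + 3/4·y_{n+1}] ⇒ (1 − 3/4z)y_{n+1} = (1 + 1/4z)y_n
  ⇒ R(z) = (1 + 1/4z)/(1 − 3/4z).

Boundary: |R(x)|=1, x<0.
x=-0.88: |R|=0.4699
x=-2: |R|=0.2000
x=-10: |R|=0.1765
x=-100: |R|=0.3158
θ=3/4≥1/2 ⇒ |1+1/4x|<|1−3/4x| ∀x<0 ⇒ interval (−∞,0).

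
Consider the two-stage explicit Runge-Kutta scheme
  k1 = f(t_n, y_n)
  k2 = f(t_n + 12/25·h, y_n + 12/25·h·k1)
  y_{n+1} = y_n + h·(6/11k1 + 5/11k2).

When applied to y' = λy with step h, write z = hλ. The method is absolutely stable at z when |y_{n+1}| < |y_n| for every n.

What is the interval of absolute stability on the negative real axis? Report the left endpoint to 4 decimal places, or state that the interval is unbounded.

z∈(-4.5833,0).

Test eqn y'=λy, z=hλ:
  k1=λy_n ⇒ h·k1=z·y_n;  k2=λ(1+12/25z)y_n ⇒ h·k2=z(1+12/25z)y_n
  y_{n+1}/y_n = 1 + 6/11z + 5/11z(1+12/25z) = 1 + z + 12/55z²
  so R(z) = 1 + z + 12/55z².

Find x<0 with |R(x)|<1.
x=-1.48: |R|=0.0021
R=1: x+12/55x²=0 ⇒ x=−55/12=-4.5833; min R=1−1/(4·12/55)=-0.1458>−1
Confirm numerically:
  x=-3.657: |R|=0.26089 <1
  x=-3.571: |R|=0.21126 <1
  x=-2.749: |R|=0.10020 <1
  x=-2.013: |R|=0.12889 <1
  x=-5.108: |R|=1.58473 >1
  x=-5.066: |R|=1.53350 >1
  x=-4.737: |R|=1.15882 >1
So |R|<1 on (-4.5833, 0).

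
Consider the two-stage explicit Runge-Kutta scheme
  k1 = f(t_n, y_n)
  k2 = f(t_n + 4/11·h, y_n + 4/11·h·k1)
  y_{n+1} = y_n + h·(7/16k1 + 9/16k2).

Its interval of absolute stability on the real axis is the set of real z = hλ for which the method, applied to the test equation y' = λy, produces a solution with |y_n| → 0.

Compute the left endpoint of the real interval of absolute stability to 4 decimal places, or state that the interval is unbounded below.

With y'=λy (z=hλ):
  k1=λy_n ⇒ h·k1=z·y_n;  k2=λ(1+4/11z)y_n ⇒ h·k2=z(1+4/11z)y_n
  y_{n+1}/y_n = 1 + 7/16z + 9/16z(1+4/11z) = 1 + z + 9/44z²
  so R(z) = 1 + z + 9/44z².

Need |R(x)|<1, x<0.
x=-1.52: |R|=0.0474
R=1: x+9/44x²=0 ⇒ x=−44/9=-4.8889; min R=1−1/(4·9/44)=-0.2222>−1
Confirm numerically:
  x=-4.473: |R|=0.61949 <1
  x=-4.063: |R|=0.31363 <1
  x=-3.779: |R|=0.14208 <1
  x=-2.386: |R|=0.22152 <1
  x=-5.467: |R|=1.64647 >1
  x=-5.410: |R|=1.57666 >1
  x=-5.230: |R|=1.36491 >1
Interval (-4.8889, 0).

left endpoint -4.8889.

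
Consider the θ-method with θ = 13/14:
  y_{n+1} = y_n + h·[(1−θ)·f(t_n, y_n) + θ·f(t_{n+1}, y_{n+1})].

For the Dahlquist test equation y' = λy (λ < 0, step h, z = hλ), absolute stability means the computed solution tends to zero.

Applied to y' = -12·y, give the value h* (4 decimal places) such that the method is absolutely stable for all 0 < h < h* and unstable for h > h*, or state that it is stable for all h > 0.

(−∞, 0) — no finite endpoint. Any h>0 works for λ=-12.

Set f=λy, z=hλ:
  y_{n+1} = y_n + z·[1/14·y_n + 13/14·y_{n+1}] ⇒ (1 − 13/14z)y_{n+1} = (1 + 1/14z)y_n
  Hence R(z) = (1 + 1/14z)/(1 − 13/14z).

Solve |R(x)|<1 on ℝ⁻.
x=-0.84: |R|=0.5281
x=-2: |R|=0.3000
x=-10: |R|=0.0278
x=-100: |R|=0.0654
θ=13/14≥1/2 ⇒ |1+1/14x|<|1−13/14x| ∀x<0 ⇒ stable on all of ℝ⁻.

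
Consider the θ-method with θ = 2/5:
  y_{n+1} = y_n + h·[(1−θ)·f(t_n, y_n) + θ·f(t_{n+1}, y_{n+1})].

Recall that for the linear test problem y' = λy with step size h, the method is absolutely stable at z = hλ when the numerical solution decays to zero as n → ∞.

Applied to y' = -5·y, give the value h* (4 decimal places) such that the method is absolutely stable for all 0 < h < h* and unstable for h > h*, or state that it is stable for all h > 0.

Set f=λy, z=hλ:
  y_{n+1} = y_n + z·[3/5·y_n + 2/5·y_{n+1}] ⇒ (1 − 2/5z)y_{n+1} = (1 + 3/5z)y_n
  Hence R(z) = (1 + 3/5z)/(1 − 2/5z).

Find x<0 with |R(x)|<1.
x=-0.89: |R|=0.3437
R=−1: 1+3/5x = −1+2/5x ⇒ -1/5x=2 ⇒ x=2/(-1/5)=-10.0000
Confirm numerically:
  x=-8.599: |R|=0.93689 <1
  x=-4.804: |R|=0.64430 <1
  x=-4.801: |R|=0.64395 <1
  x=-10.464: |R|=1.01790 >1
  x=-10.136: |R|=1.00538 >1
  x=-10.076: |R|=1.00302 >1
Interval (-10.0000, 0).

(-10.0000,0); λ=-5 ⇒ h* = (10)/5 = 2.0000.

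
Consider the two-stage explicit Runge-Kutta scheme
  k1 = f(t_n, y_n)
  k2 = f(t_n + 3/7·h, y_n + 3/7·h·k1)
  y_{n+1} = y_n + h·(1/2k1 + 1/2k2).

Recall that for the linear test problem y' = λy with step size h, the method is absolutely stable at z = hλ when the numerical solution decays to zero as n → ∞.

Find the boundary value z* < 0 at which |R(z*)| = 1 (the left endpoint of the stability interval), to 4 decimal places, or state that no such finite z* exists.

left endpoint -4.6667.

On y'=λy, z=hλ:
  k1=λy_n ⇒ h·k1=z·y_n;  k2=λ(1+3/7z)y_n ⇒ h·k2=z(1+3/7z)y_n
  y_{n+1}/y_n = 1 + 1/2z + 1/2z(1+3/7z) = 1 + z + 3/14z²
  so R(z) = 1 + z + 3/14z².

Find x<0 with |R(x)|<1.
x=-1.55: |R|=0.0352
R=1: x+3/14x²=0 ⇒ x=−14/3=-4.6667; min R=1−1/(4·3/14)=-0.1667>−1
Confirm numerically:
  x=-3.869: |R|=0.33868 <1
  x=-3.539: |R|=0.14483 <1
  x=-2.908: |R|=0.09590 <1
  x=-2.202: |R|=0.16297 <1
  x=-5.000: |R|=1.35714 >1
  x=-4.815: |R|=1.15305 >1
  x=-4.812: |R|=1.14986 >1
So |R|<1 on (-4.6667, 0).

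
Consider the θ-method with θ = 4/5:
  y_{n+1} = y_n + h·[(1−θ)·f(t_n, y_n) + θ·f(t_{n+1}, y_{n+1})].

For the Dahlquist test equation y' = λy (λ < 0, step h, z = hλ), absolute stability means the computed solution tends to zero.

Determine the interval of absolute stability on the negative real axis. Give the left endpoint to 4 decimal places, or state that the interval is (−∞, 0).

Set f=λy, z=hλ:
  y_{n+1} = y_n + z·[1/5·y_n + 4/5·y_{n+1}] ⇒ (1 − 4/5z)y_{n+1} = (1 + 1/5z)y_n
  so R(z) = (1 + 1/5z)/(1 − 4/5z).

Boundary: |R(x)|=1, x<0.
x=-1.53: |R|=0.3121
x=-2: |R|=0.2308
x=-10: |R|=0.1111
x=-100: |R|=0.2346
θ=4/5≥1/2 ⇒ |1+1/5x|<|1−4/5x| ∀x<0 ⇒ interval (−∞,0).

unbounded; (−∞, 0).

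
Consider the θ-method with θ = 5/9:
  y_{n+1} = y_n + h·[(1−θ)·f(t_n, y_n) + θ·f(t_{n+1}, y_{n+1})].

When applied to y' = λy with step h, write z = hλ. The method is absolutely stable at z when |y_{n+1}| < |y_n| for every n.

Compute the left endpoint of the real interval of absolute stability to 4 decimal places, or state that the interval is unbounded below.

With y'=λy (z=hλ):
  y_{n+1} = y_n + z·[4/9·y_n + 5/9·y_{n+1}] ⇒ (1 − 5/9z)y_{n+1} = (1 + 4/9z)y_n
  Hence R(z) = (1 + 4/9z)/(1 − 5/9z).

Solve |R(x)|<1 on ℝ⁻.
x=-1.57: |R|=0.1614
x=-2: |R|=0.0526
x=-10: |R|=0.5254
x=-100: |R|=0.7682
θ=5/9≥1/2 ⇒ |1+4/9x|<|1−5/9x| ∀x<0 ⇒ unbounded interval.

unbounded; (−∞, 0).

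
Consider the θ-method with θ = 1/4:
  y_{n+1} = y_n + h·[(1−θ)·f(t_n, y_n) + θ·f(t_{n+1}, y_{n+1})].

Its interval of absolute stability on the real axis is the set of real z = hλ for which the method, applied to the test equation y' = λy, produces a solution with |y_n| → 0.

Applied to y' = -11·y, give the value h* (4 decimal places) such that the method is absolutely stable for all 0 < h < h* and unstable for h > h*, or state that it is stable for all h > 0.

(-4.0000,0); λ=-11 ⇒ h* = (4)/11 = 0.3636.

Test eqn y'=λy, z=hλ:
  y_{n+1} = y_n + z·[3/4·y_n + 1/4·y_{n+1}] ⇒ (1 − 1/4z)y_{n+1} = (1 + 3/4z)y_n
  Hence R(z) = (1 + 3/4z)/(1 − 1/4z).

Need |R(x)|<1, x<0.
x=-1.73: |R|=0.2077
R=−1: 1+3/4x = −1+1/4x ⇒ -1/2x=2 ⇒ x=2/(-1/2)=-4.0000
Confirm numerically:
  x=-3.591: |R|=0.89224 <1
  x=-3.005: |R|=0.71592 <1
  x=-1.814: |R|=0.24802 <1
  x=-4.121: |R|=1.02980 >1
  x=-4.084: |R|=1.02078 >1
Stable set (-4.0000, 0).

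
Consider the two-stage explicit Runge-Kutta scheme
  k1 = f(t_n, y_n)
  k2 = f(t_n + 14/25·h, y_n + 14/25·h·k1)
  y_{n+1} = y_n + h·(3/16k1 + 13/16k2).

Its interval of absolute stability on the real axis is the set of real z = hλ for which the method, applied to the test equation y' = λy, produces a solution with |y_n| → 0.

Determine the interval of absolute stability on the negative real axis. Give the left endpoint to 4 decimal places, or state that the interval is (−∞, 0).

(-2.1978, 0).

On y'=λy, z=hλ:
  k1=λy_n ⇒ h·k1=z·y_n;  k2=λ(1+14/25z)y_n ⇒ h·k2=z(1+14/25z)y_n
  y_{n+1}/y_n = 1 + 3/16z + 13/16z(1+14/25z) = 1 + z + 91/200z²
  Hence R(z) = 1 + z + 91/200z².

Need |R(x)|<1, x<0.
x=-1.33: |R|=0.4748
R=1: x+91/200x²=0 ⇒ x=−200/91=-2.1978; min R=1−1/(4·91/200)=0.4505>−1
Confirm numerically:
  x=-1.449: |R|=0.50632 <1
  x=-1.345: |R|=0.47811 <1
  x=-1.199: |R|=0.45511 <1
  x=-2.750: |R|=1.69094 >1
  x=-2.741: |R|=1.67745 >1
  x=-2.273: |R|=1.07777 >1
So |R|<1 on (-2.1978, 0).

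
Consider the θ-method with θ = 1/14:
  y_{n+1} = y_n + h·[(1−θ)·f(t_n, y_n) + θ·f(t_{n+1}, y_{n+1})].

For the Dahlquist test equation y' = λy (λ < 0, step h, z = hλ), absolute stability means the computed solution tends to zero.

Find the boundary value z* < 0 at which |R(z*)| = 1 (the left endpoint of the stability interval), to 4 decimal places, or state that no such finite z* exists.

Test eqn y'=λy, z=hλ:
  y_{n+1} = y_n + z·[13/14·y_n + 1/14·y_{n+1}] ⇒ (1 − 1/14z)y_{n+1} = (1 + 13/14z)y_n
  ⇒ R(z) = (1 + 13/14z)/(1 − 1/14z).

Boundary: |R(x)|=1, x<0.
x=-0.61: |R|=0.4155
R=−1: 1+13/14x = −1+1/14x ⇒ -6/7x=2 ⇒ x=2/(-6/7)=-2.3333
Confirm numerically:
  x=-1.834: |R|=0.62157 <1
  x=-1.759: |R|=0.56266 <1
  x=-1.380: |R|=0.25618 <1
  x=-1.355: |R|=0.23543 <1
  x=-2.889: |R|=1.39481 >1
  x=-2.819: |R|=1.34651 >1
  x=-2.809: |R|=1.33958 >1
Stable set (-2.3333, 0).

z* = -2.3333.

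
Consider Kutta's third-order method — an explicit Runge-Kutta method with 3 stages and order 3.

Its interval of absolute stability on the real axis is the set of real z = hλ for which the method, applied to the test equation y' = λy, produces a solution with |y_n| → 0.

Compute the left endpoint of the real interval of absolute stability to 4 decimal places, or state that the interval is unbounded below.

On y'=λy, z=hλ:
  order 3, 3-stage ⇒ R(z)=1+z+z^2/2+z^3/6
  (e.g. R(-0.71)=0.48240, |R|=0.48240)

Boundary: |R(x)|=1, x<0.
x=-0.71: |R|=0.4824
|R(-2.41)|=0.8389 |R(-1.16)|=0.2527 |R(-1.08)|=0.2932
Bisect:
  x_lo=-3.0097 |R|=2.0243  x_hi=-0.1888 |R|=0.8279
  mid=-1.59925 |R|=0.00215 →hi
  mid=-2.30447 |R|=0.68885 →hi
  mid=-2.65708 |R|=1.25357 →lo
  mid=-2.48077 |R|=0.94820 →hi
  mid=-2.56892 |R|=1.09479 →lo
  mid=-2.52485 |R|=1.02001 →lo
  mid=-2.50281 |R|=0.98374 →hi
  ...
  [-2.51280,-2.51262] ⇒ x*=-2.5127
Stable set (-2.5127, 0).

z* = -2.5127.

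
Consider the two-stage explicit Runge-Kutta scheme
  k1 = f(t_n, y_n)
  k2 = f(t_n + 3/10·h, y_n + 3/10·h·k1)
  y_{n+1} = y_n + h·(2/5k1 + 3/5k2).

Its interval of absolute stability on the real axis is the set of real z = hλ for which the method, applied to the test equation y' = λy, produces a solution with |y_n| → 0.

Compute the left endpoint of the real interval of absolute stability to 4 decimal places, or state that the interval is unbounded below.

z* = -5.5556.

Test eqn y'=λy, z=hλ:
  k1=λy_n ⇒ h·k1=z·y_n;  k2=λ(1+3/10z)y_n ⇒ h·k2=z(1+3/10z)y_n
  y_{n+1}/y_n = 1 + 2/5z + 3/5z(1+3/10z) = 1 + z + 9/50z²
  R(z) = 1 + z + 9/50z².

Boundary: |R(x)|=1, x<0.
x=-1.02: |R|=0.1673
R=1: x+9/50x²=0 ⇒ x=−50/9=-5.5556; min R=1−1/(4·9/50)=-0.3889>−1
Confirm numerically:
  x=-5.511: |R|=0.95580 <1
  x=-5.270: |R|=0.72912 <1
  x=-4.609: |R|=0.21472 <1
  x=-4.195: |R|=0.02736 <1
  x=-5.939: |R|=1.40991 >1
  x=-5.932: |R|=1.40195 >1
  x=-5.689: |R|=1.13665 >1
So |R|<1 on (-5.5556, 0).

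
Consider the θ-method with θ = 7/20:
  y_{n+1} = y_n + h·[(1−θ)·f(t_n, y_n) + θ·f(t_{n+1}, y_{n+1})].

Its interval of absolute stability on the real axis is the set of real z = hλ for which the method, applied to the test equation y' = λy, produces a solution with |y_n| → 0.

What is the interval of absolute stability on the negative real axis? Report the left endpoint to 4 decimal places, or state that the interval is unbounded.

Test eqn y'=λy, z=hλ:
  y_{n+1} = y_n + z·[13/20·y_n + 7/20·y_{n+1}] ⇒ (1 − 7/20z)y_{n+1} = (1 + 13/20z)y_n
  Hence R(z) = (1 + 13/20z)/(1 − 7/20z).

Find x<0 with |R(x)|<1.
x=-1.72: |R|=0.0737
R=−1: 1+13/20x = −1+7/20x ⇒ -3/10x=2 ⇒ x=2/(-3/10)=-6.6667
Confirm numerically:
  x=-6.423: |R|=0.97749 <1
  x=-5.927: |R|=0.92782 <1
  x=-5.315: |R|=0.85823 <1
  x=-2.733: |R|=0.39685 <1
  x=-7.098: |R|=1.03714 >1
  x=-6.946: |R|=1.02442 >1
  x=-6.827: |R|=1.01419 >1
So |R|<1 on (-6.6667, 0).

(-6.6667, 0).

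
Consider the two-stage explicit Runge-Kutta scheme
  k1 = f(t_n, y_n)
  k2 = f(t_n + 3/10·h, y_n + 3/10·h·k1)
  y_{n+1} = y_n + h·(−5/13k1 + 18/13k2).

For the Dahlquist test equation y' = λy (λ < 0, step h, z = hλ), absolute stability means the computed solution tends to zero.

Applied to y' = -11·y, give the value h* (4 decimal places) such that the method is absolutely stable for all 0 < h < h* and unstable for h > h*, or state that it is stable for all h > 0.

(-2.4074,0); λ=-11 ⇒ h* = (65/27)/11 = 0.2189.

On y'=λy, z=hλ:
  k1=λy_n ⇒ h·k1=z·y_n;  k2=λ(1+3/10z)y_n ⇒ h·k2=z(1+3/10z)y_n
  y_{n+1}/y_n = 1 − 5/13z + 18/13z(1+3/10z) = 1 + z + 27/65z²
  Hence R(z) = 1 + z + 27/65z².

Boundary: |R(x)|=1, x<0.
x=-0.58: |R|=0.5597
R=1: x+27/65x²=0 ⇒ x=−65/27=-2.4074; min R=1−1/(4·27/65)=0.3981>−1
Confirm numerically:
  x=-2.210: |R|=0.81878 <1
  x=-2.078: |R|=0.71567 <1
  x=-1.934: |R|=0.61969 <1
  x=-2.873: |R|=1.55564 >1
  x=-2.824: |R|=1.48868 >1
  x=-2.448: |R|=1.04128 >1
So |R|<1 on (-2.4074, 0).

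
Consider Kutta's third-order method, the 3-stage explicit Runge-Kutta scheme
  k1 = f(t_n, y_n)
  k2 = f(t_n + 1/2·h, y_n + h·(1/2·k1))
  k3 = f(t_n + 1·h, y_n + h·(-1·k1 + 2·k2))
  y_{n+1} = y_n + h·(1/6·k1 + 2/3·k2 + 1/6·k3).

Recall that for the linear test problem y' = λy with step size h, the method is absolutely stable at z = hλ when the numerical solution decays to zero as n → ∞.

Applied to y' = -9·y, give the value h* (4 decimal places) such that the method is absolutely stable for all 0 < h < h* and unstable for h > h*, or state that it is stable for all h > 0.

(-2.5127,0); λ=-9 ⇒ h* = 0.2792.

Set f=λy, z=hλ:
  order 3, 3-stage ⇒ R(z)=1+z+z^2/2+z^3/6
  (e.g. R(-1.43)=0.10508, |R|=0.10508)

Solve |R(x)|<1 on ℝ⁻.
x=-1.43: |R|=0.1051
|R(-2.68)|=1.2969 |R(-2.36)|=0.7659 |R(-1.63)|=0.0233
Bisect:
  x_lo=-3.3311 |R|=2.9435  x_hi=-0.0748 |R|=0.9279
  mid=-1.70296 |R|=0.07604 →hi
  mid=-2.51704 |R|=1.00707 →lo
  mid=-2.11000 |R|=0.44961 →hi
  mid=-2.31352 |R|=0.70114 →hi
  mid=-2.41528 |R|=0.84678 →hi
  mid=-2.46616 |R|=0.92503 →hi
  mid=-2.49160 |R|=0.96557 →hi
  ...
  [-2.51287,-2.51267] ⇒ x*=-2.5127
So |R|<1 on (-2.5127, 0).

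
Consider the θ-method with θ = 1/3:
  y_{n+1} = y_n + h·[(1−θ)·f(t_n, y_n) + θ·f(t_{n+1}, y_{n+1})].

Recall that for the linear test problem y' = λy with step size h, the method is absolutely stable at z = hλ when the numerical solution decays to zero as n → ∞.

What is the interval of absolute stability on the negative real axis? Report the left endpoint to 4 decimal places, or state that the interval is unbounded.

On y'=λy, z=hλ:
  y_{n+1} = y_n + z·[2/3·y_n + 1/3·y_{n+1}] ⇒ (1 − 1/3z)y_{n+1} = (1 + 2/3z)y_n
  R(z) = (1 + 2/3z)/(1 − 1/3z).

Need |R(x)|<1, x<0.
x=-1.26: |R|=0.1127
R=−1: 1+2/3x = −1+1/3x ⇒ -1/3x=2 ⇒ x=2/(-1/3)=-6.0000
Confirm numerically:
  x=-5.031: |R|=0.87934 <1
  x=-4.121: |R|=0.73613 <1
  x=-3.965: |R|=0.70782 <1
  x=-3.765: |R|=0.66962 <1
  x=-6.453: |R|=1.04792 >1
  x=-6.119: |R|=1.01305 >1
Stable set (-6.0000, 0).

(-6.0000, 0).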